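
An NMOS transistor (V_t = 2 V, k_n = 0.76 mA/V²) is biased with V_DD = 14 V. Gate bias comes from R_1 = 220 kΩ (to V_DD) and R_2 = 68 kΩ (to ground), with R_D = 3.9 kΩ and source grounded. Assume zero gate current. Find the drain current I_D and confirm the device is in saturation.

V_G = V_DD·R_2/(R_1+R_2) = 14×68/288 = 3.31 V. With the source grounded, V_GS = V_G = 3.31 V.
Assume saturation: I_D = (k_n/2)(V_GS − V_t)² = (0.76/2)×(3.31 − 2)² = 0.38×1.31² = 0.648 mA.
V_DS = V_DD − I_D·R_D = 14 − 0.648×3.9 = 11.5 V.
Saturation requires V_DS ≥ V_GS − V_t = 1.31 V; 11.5 ≥ 1.31 ✓.

I_D ≈ 0.65 mA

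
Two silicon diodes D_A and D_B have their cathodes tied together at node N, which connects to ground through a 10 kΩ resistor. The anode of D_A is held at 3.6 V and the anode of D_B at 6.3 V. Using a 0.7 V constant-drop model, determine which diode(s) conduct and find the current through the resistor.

Assume both conduct. Then node N would need to be at both 3.6−0.7 = 2.9 V and 6.3−0.7 = 5.6 V, which is impossible.
Assume only D_B conducts: V_N = 6.3 − 0.7 = 5.6 V, so I_R = 5.6/10 = 0.56 mA.
Check D_A: its anode-to-cathode voltage is 3.6 − 5.6 = -2 V < 0.7 V, so it is off. The assumption is consistent.

Only D_B conducts; I_R ≈ 0.56 mA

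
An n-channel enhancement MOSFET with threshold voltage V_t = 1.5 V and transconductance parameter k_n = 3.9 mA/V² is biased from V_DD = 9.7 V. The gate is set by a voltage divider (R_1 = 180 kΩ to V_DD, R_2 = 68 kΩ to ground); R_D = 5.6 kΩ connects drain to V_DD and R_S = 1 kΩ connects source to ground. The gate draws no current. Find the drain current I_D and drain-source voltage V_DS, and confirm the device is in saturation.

V_G = V_DD·R_2/(R_1+R_2) = 9.7×68/248 = 2.66 V.
Assume saturation: I_D = (k_n/2)(V_GS − V_t)² with V_GS = V_G − I_D·R_S = 2.66 − 1·I_D.
Substituting gives 1.95·I_D² − 5.52·I_D + 2.62 = 0, with roots I_D = 0.603 or 2.23 mA.
The root I_D = 2.23 mA gives V_GS = 0.431 V ≤ V_t, so take I_D = 0.603 mA.
Then V_GS = 2.06 V and V_DS = V_DD − I_D(R_D+R_S) = 9.7 − 0.603×6.6 = 5.72 V.
Saturation requires V_DS ≥ V_GS − V_t = 0.556 V; 5.72 ≥ 0.556 ✓.

I_D ≈ 0.6 mA, V_DS ≈ 5.7 V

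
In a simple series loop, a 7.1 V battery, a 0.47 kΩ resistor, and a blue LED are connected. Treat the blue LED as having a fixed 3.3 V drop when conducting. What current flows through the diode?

I ≈ 8.1 mA

KVL around the loop: 7.1 = V_D + I·R = 3.3 + I × 0.47 kΩ.
So I = (7.1 − 3.3) / 0.47 kΩ = 3.8 / 0.47 = 8.09 mA.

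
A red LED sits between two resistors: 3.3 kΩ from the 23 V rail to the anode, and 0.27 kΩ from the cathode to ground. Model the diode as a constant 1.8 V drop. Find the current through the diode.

The two resistors are in series with the diode, so KVL gives 23 = I·3.3 + 1.8 + I·0.27.
I = (23 − 1.8) / (3.3 + 0.27) kΩ = 21.2 / 3.57 = 5.94 mA.

I ≈ 5.9 mA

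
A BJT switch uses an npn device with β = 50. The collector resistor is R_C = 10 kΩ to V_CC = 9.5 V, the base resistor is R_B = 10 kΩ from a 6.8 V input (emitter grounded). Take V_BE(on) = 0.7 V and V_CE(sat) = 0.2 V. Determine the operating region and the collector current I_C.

Assume active: I_B = (6.8 − 0.7)/10 = 0.61 mA, giving I_C = β·I_B = 30.5 mA.
But then V_CE = 9.5 − 30.5×10 = -296 V < V_CE(sat) = 0.2 V — impossible in the active region.
So the transistor is saturated. With V_CE = 0.2 V, I_C = (V_CC − 0.2)/R_C = 9.3/10 = 0.93 mA.
Check: β·I_B = 30.5 mA > I_C = 0.93 mA, confirming saturation.

saturation; I_C ≈ 0.93 mA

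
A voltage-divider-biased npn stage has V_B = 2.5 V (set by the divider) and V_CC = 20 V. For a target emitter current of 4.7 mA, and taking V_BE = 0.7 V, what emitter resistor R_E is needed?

R_E ≈ 0.38 kΩ

V_E = V_B − V_BE = 2.5 − 0.7 = 1.8 V.
R_E = V_E / I_E = 1.8 / 4.7 = 0.383 kΩ.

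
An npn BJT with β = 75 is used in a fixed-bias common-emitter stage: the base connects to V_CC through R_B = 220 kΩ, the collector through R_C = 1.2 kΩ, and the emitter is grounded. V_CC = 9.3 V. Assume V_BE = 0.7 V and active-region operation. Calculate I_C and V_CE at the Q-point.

Base loop: V_CC = I_B·R_B + V_BE, so I_B = (9.3 − 0.7)/220 kΩ = 0.0391 mA.
In the active region I_C = β·I_B = 75 × 0.0391 = 2.93 mA.
Collector loop: V_CE = V_CC − I_C·R_C = 9.3 − 2.93×1.2 = 5.78 V.
Since V_CE = 5.78 V > V_CE(sat) ≈ 0.2 V, the transistor is in the active region as assumed.

I_C ≈ 2.9 mA, V_CE ≈ 5.8 V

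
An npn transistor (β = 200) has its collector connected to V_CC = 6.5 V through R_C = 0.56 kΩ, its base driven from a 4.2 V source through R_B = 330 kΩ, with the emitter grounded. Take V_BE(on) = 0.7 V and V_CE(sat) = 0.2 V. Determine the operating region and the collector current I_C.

active; I_C ≈ 2.1 mA

Assume active. Base-emitter loop: I_B = (V_BB − V_BE)/R_B = (4.2 − 0.7)/330 = 0.0106 mA.
I_C = β·I_B = 200×0.0106 = 2.12 mA.
V_CE = V_CC − I_C·R_C = 6.5 − 2.12×0.56 = 5.31 V > V_CE(sat), so the active-region assumption holds.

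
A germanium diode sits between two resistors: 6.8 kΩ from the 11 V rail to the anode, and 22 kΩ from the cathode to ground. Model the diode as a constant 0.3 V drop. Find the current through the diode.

I ≈ 0.37 mA

The two resistors are in series with the diode, so KVL gives 11 = I·6.8 + 0.3 + I·22.
I = (11 − 0.3) / (6.8 + 22) kΩ = 10.7 / 28.8 = 0.372 mA.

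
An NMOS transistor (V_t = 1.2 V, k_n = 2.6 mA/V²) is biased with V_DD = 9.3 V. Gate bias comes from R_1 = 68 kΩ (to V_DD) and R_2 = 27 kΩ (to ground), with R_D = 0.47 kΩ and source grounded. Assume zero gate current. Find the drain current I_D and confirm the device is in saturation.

V_G = V_DD·R_2/(R_1+R_2) = 9.3×27/95 = 2.64 V. With the source grounded, V_GS = V_G = 2.64 V.
Assume saturation: I_D = (k_n/2)(V_GS − V_t)² = (2.6/2)×(2.64 − 1.2)² = 1.3×1.44² = 2.71 mA.
V_DS = V_DD − I_D·R_D = 9.3 − 2.71×0.47 = 8.03 V.
Saturation requires V_DS ≥ V_GS − V_t = 1.44 V; 8.03 ≥ 1.44 ✓.

I_D ≈ 2.7 mA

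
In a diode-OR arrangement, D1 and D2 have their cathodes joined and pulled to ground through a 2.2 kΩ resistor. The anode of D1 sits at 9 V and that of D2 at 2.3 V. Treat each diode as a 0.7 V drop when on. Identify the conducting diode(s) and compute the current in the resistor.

Assume both conduct. Then node N would need to be at both 9−0.7 = 8.3 V and 2.3−0.7 = 1.6 V, which is impossible.
Assume only D1 conducts: V_N = 9 − 0.7 = 8.3 V, so I_R = 8.3/2.2 = 3.77 mA.
Check D2: its anode-to-cathode voltage is 2.3 − 8.3 = -6 V < 0.7 V, so it is off. The assumption is consistent.

Only D1 conducts; I_R ≈ 3.8 mA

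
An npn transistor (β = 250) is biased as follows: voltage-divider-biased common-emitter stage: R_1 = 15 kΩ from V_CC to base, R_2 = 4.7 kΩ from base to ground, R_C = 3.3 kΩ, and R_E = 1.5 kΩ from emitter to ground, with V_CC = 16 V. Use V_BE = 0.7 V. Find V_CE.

V_CE ≈ 6.1 V

Thevenize the base divider: V_Th = V_CC·R_2/(R_1+R_2) = 16×4.7/19.7 = 3.82 V, R_Th = R_1‖R_2 = 3.58 kΩ.
Base-emitter loop: V_Th = I_B·R_Th + V_BE + (β+1)I_B·R_E, so I_B = (3.82 − 0.7) / (3.58 + 251×1.5) = 0.0082 mA.
I_C = β·I_B = 250×0.0082 = 2.05 mA, and I_E = (β+1)I_B = 2.06 mA.
V_CE = V_CC − I_C·R_C − I_E·R_E = 16 − 2.05×3.3 − 2.06×1.5 = 6.15 V.
V_CE = 6.15 V > 0.2 V confirms active-region operation.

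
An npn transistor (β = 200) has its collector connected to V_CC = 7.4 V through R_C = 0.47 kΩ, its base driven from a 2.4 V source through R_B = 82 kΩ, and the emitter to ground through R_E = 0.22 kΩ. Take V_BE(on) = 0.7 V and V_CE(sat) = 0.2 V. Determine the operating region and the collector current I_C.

Assume active. Base-emitter loop: I_B = (V_BB − V_BE)/(R_B + (β+1)R_E) = (2.4 − 0.7)/(82 + 201×0.22) = 0.0135 mA.
I_C = β·I_B = 200×0.0135 = 2.69 mA.
V_CE = V_CC − I_C·R_C − I_E·R_E = 7.4 − 2.69×0.47 − 2.71×0.22 = 5.54 V > V_CE(sat), so the active-region assumption holds.

active; I_C ≈ 2.7 mA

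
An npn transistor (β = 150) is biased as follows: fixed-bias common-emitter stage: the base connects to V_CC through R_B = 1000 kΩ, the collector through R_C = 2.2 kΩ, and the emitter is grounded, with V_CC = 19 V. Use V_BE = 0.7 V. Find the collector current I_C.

Base loop: V_CC = I_B·R_B + V_BE, so I_B = (19 − 0.7)/1000 kΩ = 0.0183 mA.
In the active region I_C = β·I_B = 150 × 0.0183 = 2.75 mA.
Collector loop: V_CE = V_CC − I_C·R_C = 19 − 2.75×2.2 = 13 V.
Since V_CE = 13 V > V_CE(sat) ≈ 0.2 V, the transistor is in the active region as assumed.

I_C ≈ 2.7 mA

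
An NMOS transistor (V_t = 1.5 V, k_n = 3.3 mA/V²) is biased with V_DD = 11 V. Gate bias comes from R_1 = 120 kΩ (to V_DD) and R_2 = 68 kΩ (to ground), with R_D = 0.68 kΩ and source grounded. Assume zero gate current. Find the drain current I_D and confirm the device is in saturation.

I_D ≈ 10 mA

V_G = V_DD·R_2/(R_1+R_2) = 11×68/188 = 3.98 V. With the source grounded, V_GS = V_G = 3.98 V.
Assume saturation: I_D = (k_n/2)(V_GS − V_t)² = (3.3/2)×(3.98 − 1.5)² = 1.65×2.48² = 10.1 mA.
V_DS = V_DD − I_D·R_D = 11 − 10.1×0.68 = 4.11 V.
Saturation requires V_DS ≥ V_GS − V_t = 2.48 V; 4.11 ≥ 2.48 ✓.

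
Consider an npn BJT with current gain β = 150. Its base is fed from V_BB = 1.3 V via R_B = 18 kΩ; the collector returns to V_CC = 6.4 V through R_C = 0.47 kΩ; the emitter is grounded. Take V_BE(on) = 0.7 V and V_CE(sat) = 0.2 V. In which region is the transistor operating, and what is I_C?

Assume active. Base-emitter loop: I_B = (V_BB − V_BE)/R_B = (1.3 − 0.7)/18 = 0.0333 mA.
I_C = β·I_B = 150×0.0333 = 5 mA.
V_CE = V_CC − I_C·R_C = 6.4 − 5×0.47 = 4.05 V > V_CE(sat), so the active-region assumption holds.

active; I_C ≈ 5 mA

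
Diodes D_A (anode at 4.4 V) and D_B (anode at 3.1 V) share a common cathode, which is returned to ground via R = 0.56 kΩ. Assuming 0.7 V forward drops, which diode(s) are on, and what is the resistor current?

Only D_A conducts; I_R ≈ 6.6 mA

Assume both conduct. Then node N would need to be at both 4.4−0.7 = 3.7 V and 3.1−0.7 = 2.4 V, which is impossible.
Assume only D_A conducts: V_N = 4.4 − 0.7 = 3.7 V, so I_R = 3.7/0.56 = 6.61 mA.
Check D_B: its anode-to-cathode voltage is 3.1 − 3.7 = -0.6 V < 0.7 V, so it is off. The assumption is consistent.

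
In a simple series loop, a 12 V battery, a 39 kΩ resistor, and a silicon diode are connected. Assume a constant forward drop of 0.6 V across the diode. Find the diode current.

I ≈ 0.29 mA

KVL around the loop: 12 = V_D + I·R = 0.6 + I × 39 kΩ.
So I = (12 − 0.6) / 39 kΩ = 11.4 / 39 = 0.292 mA.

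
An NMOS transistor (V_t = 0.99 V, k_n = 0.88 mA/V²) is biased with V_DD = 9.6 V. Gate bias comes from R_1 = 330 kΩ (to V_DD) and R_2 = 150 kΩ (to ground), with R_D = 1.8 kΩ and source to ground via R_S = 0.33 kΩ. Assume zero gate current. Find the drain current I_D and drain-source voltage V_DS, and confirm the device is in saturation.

I_D ≈ 1.2 mA, V_DS ≈ 7.1 V

V_G = V_DD·R_2/(R_1+R_2) = 9.6×150/480 = 3 V.
Assume saturation: I_D = (k_n/2)(V_GS − V_t)² with V_GS = V_G − I_D·R_S = 3 − 0.33·I_D.
Substituting gives 0.0479·I_D² − 1.58·I_D + 1.78 = 0, with roots I_D = 1.16 or 31.9 mA.
The root I_D = 31.9 mA gives V_GS = -7.52 V ≤ V_t, so take I_D = 1.16 mA.
Then V_GS = 2.62 V and V_DS = V_DD − I_D(R_D+R_S) = 9.6 − 1.16×2.13 = 7.12 V.
Saturation requires V_DS ≥ V_GS − V_t = 1.63 V; 7.12 ≥ 1.63 ✓.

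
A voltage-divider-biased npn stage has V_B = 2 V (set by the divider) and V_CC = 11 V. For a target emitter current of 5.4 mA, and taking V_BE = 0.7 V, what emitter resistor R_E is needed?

V_E = V_B − V_BE = 2 − 0.7 = 1.3 V.
R_E = V_E / I_E = 1.3 / 5.4 = 0.241 kΩ.

R_E ≈ 0.24 kΩ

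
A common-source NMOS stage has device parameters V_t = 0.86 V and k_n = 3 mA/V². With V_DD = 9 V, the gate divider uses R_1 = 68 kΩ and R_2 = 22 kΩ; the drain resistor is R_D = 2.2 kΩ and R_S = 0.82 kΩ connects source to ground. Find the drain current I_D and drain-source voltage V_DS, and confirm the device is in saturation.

V_G = V_DD·R_2/(R_1+R_2) = 9×22/90 = 2.2 V.
Assume saturation: I_D = (k_n/2)(V_GS − V_t)² with V_GS = V_G − I_D·R_S = 2.2 − 0.82·I_D.
Substituting gives 1.01·I_D² − 4.3·I_D + 2.69 = 0, with roots I_D = 0.764 or 3.5 mA.
The root I_D = 3.5 mA gives V_GS = -0.667 V ≤ V_t, so take I_D = 0.764 mA.
Then V_GS = 1.57 V and V_DS = V_DD − I_D(R_D+R_S) = 9 − 0.764×3.02 = 6.69 V.
Saturation requires V_DS ≥ V_GS − V_t = 0.714 V; 6.69 ≥ 0.714 ✓.

I_D ≈ 0.76 mA, V_DS ≈ 6.7 V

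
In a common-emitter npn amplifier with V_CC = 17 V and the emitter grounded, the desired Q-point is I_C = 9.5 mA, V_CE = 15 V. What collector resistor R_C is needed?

Collector loop: V_CC = I_C·R_C + V_CE.
R_C = (V_CC − V_CE)/I_C = (17 − 15)/9.5 = 0.211 kΩ.

R_C ≈ 0.21 kΩ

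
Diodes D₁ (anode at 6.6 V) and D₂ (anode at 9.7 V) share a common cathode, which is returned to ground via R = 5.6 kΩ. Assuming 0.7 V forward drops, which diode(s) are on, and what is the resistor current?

Only D₂ conducts; I_R ≈ 1.6 mA

Assume both conduct. Then node N would need to be at both 6.6−0.7 = 5.9 V and 9.7−0.7 = 9 V, which is impossible.
Assume only D₂ conducts: V_N = 9.7 − 0.7 = 9 V, so I_R = 9/5.6 = 1.61 mA.
Check D₁: its anode-to-cathode voltage is 6.6 − 9 = -2.4 V < 0.7 V, so it is off. The assumption is consistent.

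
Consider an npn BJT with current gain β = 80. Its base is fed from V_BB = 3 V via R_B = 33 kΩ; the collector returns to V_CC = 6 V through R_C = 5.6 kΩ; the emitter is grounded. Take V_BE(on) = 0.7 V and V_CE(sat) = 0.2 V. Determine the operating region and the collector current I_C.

Assume active: I_B = (3 − 0.7)/33 = 0.0697 mA, giving I_C = β·I_B = 5.58 mA.
But then V_CE = 6 − 5.58×5.6 = -25.2 V < V_CE(sat) = 0.2 V — impossible in the active region.
So the transistor is saturated. With V_CE = 0.2 V, I_C = (V_CC − 0.2)/R_C = 5.8/5.6 = 1.04 mA.
Check: β·I_B = 5.58 mA > I_C = 1.04 mA, confirming saturation.

saturation; I_C ≈ 1 mA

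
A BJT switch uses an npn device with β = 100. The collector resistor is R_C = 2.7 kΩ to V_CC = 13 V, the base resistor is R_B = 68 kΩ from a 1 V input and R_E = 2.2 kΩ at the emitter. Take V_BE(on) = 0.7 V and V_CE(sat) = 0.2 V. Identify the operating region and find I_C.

active; I_C ≈ 0.1 mA

Assume active. Base-emitter loop: I_B = (V_BB − V_BE)/(R_B + (β+1)R_E) = (1 − 0.7)/(68 + 101×2.2) = 0.00103 mA.
I_C = β·I_B = 100×0.00103 = 0.103 mA.
V_CE = V_CC − I_C·R_C − I_E·R_E = 13 − 0.103×2.7 − 0.104×2.2 = 12.5 V > V_CE(sat), so the active-region assumption holds.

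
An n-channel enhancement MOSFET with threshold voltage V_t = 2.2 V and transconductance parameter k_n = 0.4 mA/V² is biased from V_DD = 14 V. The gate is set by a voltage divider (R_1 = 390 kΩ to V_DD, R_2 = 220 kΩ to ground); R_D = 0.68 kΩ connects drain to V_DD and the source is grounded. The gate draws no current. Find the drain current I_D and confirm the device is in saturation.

I_D ≈ 1.6 mA

V_G = V_DD·R_2/(R_1+R_2) = 14×220/610 = 5.05 V. With the source grounded, V_GS = V_G = 5.05 V.
Assume saturation: I_D = (k_n/2)(V_GS − V_t)² = (0.4/2)×(5.05 − 2.2)² = 0.2×2.85² = 1.62 mA.
V_DS = V_DD − I_D·R_D = 14 − 1.62×0.68 = 12.9 V.
Saturation requires V_DS ≥ V_GS − V_t = 2.85 V; 12.9 ≥ 2.85 ✓.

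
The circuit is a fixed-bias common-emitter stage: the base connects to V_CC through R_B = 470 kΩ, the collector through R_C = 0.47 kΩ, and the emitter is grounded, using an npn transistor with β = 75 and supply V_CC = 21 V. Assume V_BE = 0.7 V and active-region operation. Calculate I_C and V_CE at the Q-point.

Base loop: V_CC = I_B·R_B + V_BE, so I_B = (21 − 0.7)/470 kΩ = 0.0432 mA.
In the active region I_C = β·I_B = 75 × 0.0432 = 3.24 mA.
Collector loop: V_CE = V_CC − I_C·R_C = 21 − 3.24×0.47 = 19.5 V.
Since V_CE = 19.5 V > V_CE(sat) ≈ 0.2 V, the transistor is in the active region as assumed.

I_C ≈ 3.2 mA, V_CE ≈ 19 V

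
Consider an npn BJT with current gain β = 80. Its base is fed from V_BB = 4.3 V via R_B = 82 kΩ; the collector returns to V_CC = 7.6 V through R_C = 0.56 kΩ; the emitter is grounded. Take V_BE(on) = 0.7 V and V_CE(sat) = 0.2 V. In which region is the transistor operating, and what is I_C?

active; I_C ≈ 3.5 mA

Assume active. Base-emitter loop: I_B = (V_BB − V_BE)/R_B = (4.3 − 0.7)/82 = 0.0439 mA.
I_C = β·I_B = 80×0.0439 = 3.51 mA.
V_CE = V_CC − I_C·R_C = 7.6 − 3.51×0.56 = 5.63 V > V_CE(sat), so the active-region assumption holds.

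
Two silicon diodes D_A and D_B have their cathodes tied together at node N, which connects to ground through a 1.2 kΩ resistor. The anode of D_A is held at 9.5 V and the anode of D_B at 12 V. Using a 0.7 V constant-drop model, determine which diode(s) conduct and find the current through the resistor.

Only D_B conducts; I_R ≈ 9.4 mA

Assume both conduct. Then node N would need to be at both 9.5−0.7 = 8.8 V and 12−0.7 = 11.3 V, which is impossible.
Assume only D_B conducts: V_N = 12 − 0.7 = 11.3 V, so I_R = 11.3/1.2 = 9.42 mA.
Check D_A: its anode-to-cathode voltage is 9.5 − 11.3 = -1.8 V < 0.7 V, so it is off. The assumption is consistent.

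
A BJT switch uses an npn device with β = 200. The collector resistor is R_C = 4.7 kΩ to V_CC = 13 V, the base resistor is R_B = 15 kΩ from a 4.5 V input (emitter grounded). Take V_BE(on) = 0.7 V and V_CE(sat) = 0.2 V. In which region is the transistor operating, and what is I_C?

Assume active: I_B = (4.5 − 0.7)/15 = 0.253 mA, giving I_C = β·I_B = 50.7 mA.
But then V_CE = 13 − 50.7×4.7 = -225 V < V_CE(sat) = 0.2 V — impossible in the active region.
So the transistor is saturated. With V_CE = 0.2 V, I_C = (V_CC − 0.2)/R_C = 12.8/4.7 = 2.72 mA.
Check: β·I_B = 50.7 mA > I_C = 2.72 mA, confirming saturation.

saturation; I_C ≈ 2.7 mA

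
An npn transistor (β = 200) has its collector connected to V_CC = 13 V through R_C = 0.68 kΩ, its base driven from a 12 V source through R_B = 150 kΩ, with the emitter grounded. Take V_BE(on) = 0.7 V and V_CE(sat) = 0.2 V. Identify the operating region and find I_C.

active; I_C ≈ 15 mA

Assume active. Base-emitter loop: I_B = (V_BB − V_BE)/R_B = (12 − 0.7)/150 = 0.0753 mA.
I_C = β·I_B = 200×0.0753 = 15.1 mA.
V_CE = V_CC − I_C·R_C = 13 − 15.1×0.68 = 2.75 V > V_CE(sat), so the active-region assumption holds.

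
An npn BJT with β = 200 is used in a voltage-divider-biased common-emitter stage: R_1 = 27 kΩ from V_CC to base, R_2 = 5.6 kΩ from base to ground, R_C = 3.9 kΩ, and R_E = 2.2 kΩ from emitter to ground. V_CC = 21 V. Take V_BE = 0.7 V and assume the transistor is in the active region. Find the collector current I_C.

Thevenize the base divider: V_Th = V_CC·R_2/(R_1+R_2) = 21×5.6/32.6 = 3.61 V, R_Th = R_1‖R_2 = 4.64 kΩ.
Base-emitter loop: V_Th = I_B·R_Th + V_BE + (β+1)I_B·R_E, so I_B = (3.61 − 0.7) / (4.64 + 201×2.2) = 0.00651 mA.
I_C = β·I_B = 200×0.00651 = 1.3 mA, and I_E = (β+1)I_B = 1.31 mA.
V_CE = V_CC − I_C·R_C − I_E·R_E = 21 − 1.3×3.9 − 1.31×2.2 = 13 V.
V_CE = 13 V > 0.2 V confirms active-region operation.

I_C ≈ 1.3 mA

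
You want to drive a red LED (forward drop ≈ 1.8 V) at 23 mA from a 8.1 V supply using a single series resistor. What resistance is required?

R ≈ 0.27 kΩ

The resistor drops V_S − V_D = 8.1 − 1.8 = 6.3 V at 23 mA.
R = 6.3 V / 23 mA = 0.274 kΩ.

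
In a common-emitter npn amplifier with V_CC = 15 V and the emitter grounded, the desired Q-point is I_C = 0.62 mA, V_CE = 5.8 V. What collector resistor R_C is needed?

Collector loop: V_CC = I_C·R_C + V_CE.
R_C = (V_CC − V_CE)/I_C = (15 − 5.8)/0.62 = 14.8 kΩ.

R_C ≈ 15 kΩ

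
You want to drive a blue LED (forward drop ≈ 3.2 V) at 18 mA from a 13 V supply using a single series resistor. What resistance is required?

The resistor drops V_S − V_D = 13 − 3.2 = 9.8 V at 18 mA.
R = 9.8 V / 18 mA = 0.544 kΩ.

R ≈ 0.54 kΩ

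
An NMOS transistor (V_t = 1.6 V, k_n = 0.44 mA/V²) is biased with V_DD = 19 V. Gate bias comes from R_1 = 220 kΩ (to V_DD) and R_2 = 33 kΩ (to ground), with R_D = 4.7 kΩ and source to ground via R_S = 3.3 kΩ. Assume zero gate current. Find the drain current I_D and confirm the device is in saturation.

I_D ≈ 0.082 mA

V_G = V_DD·R_2/(R_1+R_2) = 19×33/253 = 2.48 V.
Assume saturation: I_D = (k_n/2)(V_GS − V_t)² with V_GS = V_G − I_D·R_S = 2.48 − 3.3·I_D.
Substituting gives 2.4·I_D² − 2.28·I_D + 0.17 = 0, with roots I_D = 0.0816 or 0.868 mA.
The root I_D = 0.868 mA gives V_GS = -0.386 V ≤ V_t, so take I_D = 0.0816 mA.
Then V_GS = 2.21 V and V_DS = V_DD − I_D(R_D+R_S) = 19 − 0.0816×8 = 18.3 V.
Saturation requires V_DS ≥ V_GS − V_t = 0.609 V; 18.3 ≥ 0.609 ✓.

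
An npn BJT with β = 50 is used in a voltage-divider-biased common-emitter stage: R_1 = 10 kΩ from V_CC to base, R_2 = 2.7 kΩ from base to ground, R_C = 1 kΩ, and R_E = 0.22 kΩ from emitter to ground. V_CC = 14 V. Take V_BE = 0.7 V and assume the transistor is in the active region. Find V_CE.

V_CE ≈ 3.6 V

Thevenize the base divider: V_Th = V_CC·R_2/(R_1+R_2) = 14×2.7/12.7 = 2.98 V, R_Th = R_1‖R_2 = 2.13 kΩ.
Base-emitter loop: V_Th = I_B·R_Th + V_BE + (β+1)I_B·R_E, so I_B = (2.98 − 0.7) / (2.13 + 51×0.22) = 0.171 mA.
I_C = β·I_B = 50×0.171 = 8.53 mA, and I_E = (β+1)I_B = 8.7 mA.
V_CE = V_CC − I_C·R_C − I_E·R_E = 14 − 8.53×1 − 8.7×0.22 = 3.56 V.
V_CE = 3.56 V > 0.2 V confirms active-region operation.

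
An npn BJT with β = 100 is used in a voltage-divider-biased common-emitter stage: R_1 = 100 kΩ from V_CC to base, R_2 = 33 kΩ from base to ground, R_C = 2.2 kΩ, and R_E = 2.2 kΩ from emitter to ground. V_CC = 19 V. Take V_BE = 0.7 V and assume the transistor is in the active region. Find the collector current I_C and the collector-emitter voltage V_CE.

Thevenize the base divider: V_Th = V_CC·R_2/(R_1+R_2) = 19×33/133 = 4.71 V, R_Th = R_1‖R_2 = 24.8 kΩ.
Base-emitter loop: V_Th = I_B·R_Th + V_BE + (β+1)I_B·R_E, so I_B = (4.71 − 0.7) / (24.8 + 101×2.2) = 0.0163 mA.
I_C = β·I_B = 100×0.0163 = 1.63 mA, and I_E = (β+1)I_B = 1.64 mA.
V_CE = V_CC − I_C·R_C − I_E·R_E = 19 − 1.63×2.2 − 1.64×2.2 = 11.8 V.
V_CE = 11.8 V > 0.2 V confirms active-region operation.

I_C ≈ 1.6 mA, V_CE ≈ 12 V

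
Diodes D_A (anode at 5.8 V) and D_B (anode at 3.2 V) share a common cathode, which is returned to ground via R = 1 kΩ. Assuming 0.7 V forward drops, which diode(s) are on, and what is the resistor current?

Only D_A conducts; I_R ≈ 5.1 mA

Assume both conduct. Then node N would need to be at both 5.8−0.7 = 5.1 V and 3.2−0.7 = 2.5 V, which is impossible.
Assume only D_A conducts: V_N = 5.8 − 0.7 = 5.1 V, so I_R = 5.1/1 = 5.1 mA.
Check D_B: its anode-to-cathode voltage is 3.2 − 5.1 = -1.9 V < 0.7 V, so it is off. The assumption is consistent.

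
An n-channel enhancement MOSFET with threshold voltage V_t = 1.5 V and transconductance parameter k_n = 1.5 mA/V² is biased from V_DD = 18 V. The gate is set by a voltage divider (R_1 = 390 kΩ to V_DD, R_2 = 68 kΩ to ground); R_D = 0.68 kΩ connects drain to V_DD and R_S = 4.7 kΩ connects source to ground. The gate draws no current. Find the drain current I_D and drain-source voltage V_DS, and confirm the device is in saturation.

I_D ≈ 0.15 mA, V_DS ≈ 17 V

V_G = V_DD·R_2/(R_1+R_2) = 18×68/458 = 2.67 V.
Assume saturation: I_D = (k_n/2)(V_GS − V_t)² with V_GS = V_G − I_D·R_S = 2.67 − 4.7·I_D.
Substituting gives 16.6·I_D² − 9.27·I_D + 1.03 = 0, with roots I_D = 0.153 or 0.406 mA.
The root I_D = 0.406 mA gives V_GS = 0.764 V ≤ V_t, so take I_D = 0.153 mA.
Then V_GS = 1.95 V and V_DS = V_DD − I_D(R_D+R_S) = 18 − 0.153×5.38 = 17.2 V.
Saturation requires V_DS ≥ V_GS − V_t = 0.452 V; 17.2 ≥ 0.452 ✓.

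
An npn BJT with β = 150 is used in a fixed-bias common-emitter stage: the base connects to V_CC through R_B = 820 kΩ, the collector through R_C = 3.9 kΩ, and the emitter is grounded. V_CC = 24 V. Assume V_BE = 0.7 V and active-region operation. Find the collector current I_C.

I_C ≈ 4.3 mA

Base loop: V_CC = I_B·R_B + V_BE, so I_B = (24 − 0.7)/820 kΩ = 0.0284 mA.
In the active region I_C = β·I_B = 150 × 0.0284 = 4.26 mA.
Collector loop: V_CE = V_CC − I_C·R_C = 24 − 4.26×3.9 = 7.38 V.
Since V_CE = 7.38 V > V_CE(sat) ≈ 0.2 V, the transistor is in the active region as assumed.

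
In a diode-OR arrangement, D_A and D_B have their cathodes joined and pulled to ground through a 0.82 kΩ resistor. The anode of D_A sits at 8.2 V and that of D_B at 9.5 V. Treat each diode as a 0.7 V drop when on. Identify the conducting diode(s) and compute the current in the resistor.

Assume both conduct. Then node N would need to be at both 8.2−0.7 = 7.5 V and 9.5−0.7 = 8.8 V, which is impossible.
Assume only D_B conducts: V_N = 9.5 − 0.7 = 8.8 V, so I_R = 8.8/0.82 = 10.7 mA.
Check D_A: its anode-to-cathode voltage is 8.2 − 8.8 = -0.6 V < 0.7 V, so it is off. The assumption is consistent.

Only D_B conducts; I_R ≈ 11 mA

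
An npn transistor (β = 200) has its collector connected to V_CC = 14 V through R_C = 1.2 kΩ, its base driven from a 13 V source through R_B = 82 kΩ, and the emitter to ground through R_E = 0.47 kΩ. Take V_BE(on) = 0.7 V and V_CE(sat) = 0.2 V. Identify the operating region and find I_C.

saturation; I_C ≈ 8.2 mA

Assume active: I_B = (13 − 0.7)/(82 + 201×0.47) = 0.0697 mA, I_C = β·I_B = 13.9 mA.
Then V_CE = 14 − 13.9×1.2 − 14×0.47 = -9.31 V < 0.2 V — the active assumption fails.
Re-solve with V_CE = 0.2 V. KCL at the emitter: V_E/R_E = (V_BB−0.7−V_E)/R_B + (V_CC−0.2−V_E)/R_C, giving V_E = 3.92 V.
I_C = (V_CC − 0.2 − V_E)/R_C = (13.8 − 3.92)/1.2 = 8.23 mA.
Check: I_B = (12.3 − 3.92)/82 = 0.102 mA, and β·I_B = 20.4 mA > I_C, confirming saturation.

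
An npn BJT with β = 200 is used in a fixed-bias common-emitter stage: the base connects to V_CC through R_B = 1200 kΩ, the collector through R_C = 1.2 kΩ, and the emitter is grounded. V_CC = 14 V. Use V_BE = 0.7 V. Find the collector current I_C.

I_C ≈ 2.2 mA

Base loop: V_CC = I_B·R_B + V_BE, so I_B = (14 − 0.7)/1200 kΩ = 0.0111 mA.
In the active region I_C = β·I_B = 200 × 0.0111 = 2.22 mA.
Collector loop: V_CE = V_CC − I_C·R_C = 14 − 2.22×1.2 = 11.3 V.
Since V_CE = 11.3 V > V_CE(sat) ≈ 0.2 V, the transistor is in the active region as assumed.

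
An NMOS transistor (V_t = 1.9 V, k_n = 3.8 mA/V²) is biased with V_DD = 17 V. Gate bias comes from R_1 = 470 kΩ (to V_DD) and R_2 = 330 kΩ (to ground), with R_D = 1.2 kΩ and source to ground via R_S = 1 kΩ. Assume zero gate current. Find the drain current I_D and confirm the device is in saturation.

I_D ≈ 3.7 mA

V_G = V_DD·R_2/(R_1+R_2) = 17×330/800 = 7.01 V.
Assume saturation: I_D = (k_n/2)(V_GS − V_t)² with V_GS = V_G − I_D·R_S = 7.01 − 1·I_D.
Substituting gives 1.9·I_D² − 20.4·I_D + 49.7 = 0, with roots I_D = 3.71 or 7.04 mA.
The root I_D = 7.04 mA gives V_GS = -0.0245 V ≤ V_t, so take I_D = 3.71 mA.
Then V_GS = 3.3 V and V_DS = V_DD − I_D(R_D+R_S) = 17 − 3.71×2.2 = 8.83 V.
Saturation requires V_DS ≥ V_GS − V_t = 1.4 V; 8.83 ≥ 1.4 ✓.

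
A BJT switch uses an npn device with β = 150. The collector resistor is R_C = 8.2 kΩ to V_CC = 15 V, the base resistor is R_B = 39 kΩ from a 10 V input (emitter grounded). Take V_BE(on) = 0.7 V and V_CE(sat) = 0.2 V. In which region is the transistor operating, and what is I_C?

Assume active: I_B = (10 − 0.7)/39 = 0.238 mA, giving I_C = β·I_B = 35.8 mA.
But then V_CE = 15 − 35.8×8.2 = -278 V < V_CE(sat) = 0.2 V — impossible in the active region.
So the transistor is saturated. With V_CE = 0.2 V, I_C = (V_CC − 0.2)/R_C = 14.8/8.2 = 1.8 mA.
Check: β·I_B = 35.8 mA > I_C = 1.8 mA, confirming saturation.

saturation; I_C ≈ 1.8 mA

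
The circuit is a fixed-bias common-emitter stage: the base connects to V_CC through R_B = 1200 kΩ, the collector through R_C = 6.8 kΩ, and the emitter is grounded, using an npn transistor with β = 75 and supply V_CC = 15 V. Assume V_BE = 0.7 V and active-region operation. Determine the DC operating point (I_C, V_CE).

Base loop: V_CC = I_B·R_B + V_BE, so I_B = (15 − 0.7)/1200 kΩ = 0.0119 mA.
In the active region I_C = β·I_B = 75 × 0.0119 = 0.894 mA.
Collector loop: V_CE = V_CC − I_C·R_C = 15 − 0.894×6.8 = 8.92 V.
Since V_CE = 8.92 V > V_CE(sat) ≈ 0.2 V, the transistor is in the active region as assumed.

I_C ≈ 0.89 mA, V_CE ≈ 8.9 V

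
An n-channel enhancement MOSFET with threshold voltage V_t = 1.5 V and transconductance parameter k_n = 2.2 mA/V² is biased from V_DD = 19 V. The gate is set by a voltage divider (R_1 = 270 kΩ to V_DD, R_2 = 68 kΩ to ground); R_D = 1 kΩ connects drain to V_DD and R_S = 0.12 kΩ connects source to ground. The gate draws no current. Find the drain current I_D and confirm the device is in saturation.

V_G = V_DD·R_2/(R_1+R_2) = 19×68/338 = 3.82 V.
Assume saturation: I_D = (k_n/2)(V_GS − V_t)² with V_GS = V_G − I_D·R_S = 3.82 − 0.12·I_D.
Substituting gives 0.0158·I_D² − 1.61·I_D + 5.93 = 0, with roots I_D = 3.82 or 98 mA.
The root I_D = 98 mA gives V_GS = -7.94 V ≤ V_t, so take I_D = 3.82 mA.
Then V_GS = 3.36 V and V_DS = V_DD − I_D(R_D+R_S) = 19 − 3.82×1.12 = 14.7 V.
Saturation requires V_DS ≥ V_GS − V_t = 1.86 V; 14.7 ≥ 1.86 ✓.

I_D ≈ 3.8 mA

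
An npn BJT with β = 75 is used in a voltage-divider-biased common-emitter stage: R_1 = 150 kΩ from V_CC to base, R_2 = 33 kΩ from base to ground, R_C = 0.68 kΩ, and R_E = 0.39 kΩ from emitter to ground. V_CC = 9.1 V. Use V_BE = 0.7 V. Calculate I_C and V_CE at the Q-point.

I_C ≈ 1.2 mA, V_CE ≈ 7.8 V

Thevenize the base divider: V_Th = V_CC·R_2/(R_1+R_2) = 9.1×33/183 = 1.64 V, R_Th = R_1‖R_2 = 27 kΩ.
Base-emitter loop: V_Th = I_B·R_Th + V_BE + (β+1)I_B·R_E, so I_B = (1.64 − 0.7) / (27 + 76×0.39) = 0.0166 mA.
I_C = β·I_B = 75×0.0166 = 1.24 mA, and I_E = (β+1)I_B = 1.26 mA.
V_CE = V_CC − I_C·R_C − I_E·R_E = 9.1 − 1.24×0.68 − 1.26×0.39 = 7.76 V.
V_CE = 7.76 V > 0.2 V confirms active-region operation.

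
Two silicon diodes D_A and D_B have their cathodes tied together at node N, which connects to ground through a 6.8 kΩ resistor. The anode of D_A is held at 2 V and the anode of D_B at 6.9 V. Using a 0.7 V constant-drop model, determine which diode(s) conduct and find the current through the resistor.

Assume both conduct. Then node N would need to be at both 2−0.7 = 1.3 V and 6.9−0.7 = 6.2 V, which is impossible.
Assume only D_B conducts: V_N = 6.9 − 0.7 = 6.2 V, so I_R = 6.2/6.8 = 0.912 mA.
Check D_A: its anode-to-cathode voltage is 2 − 6.2 = -4.2 V < 0.7 V, so it is off. The assumption is consistent.

Only D_B conducts; I_R ≈ 0.91 mA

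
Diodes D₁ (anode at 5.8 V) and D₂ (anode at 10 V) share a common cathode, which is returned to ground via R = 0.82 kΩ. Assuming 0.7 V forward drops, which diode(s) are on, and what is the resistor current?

Assume both conduct. Then node N would need to be at both 5.8−0.7 = 5.1 V and 10−0.7 = 9.3 V, which is impossible.
Assume only D₂ conducts: V_N = 10 − 0.7 = 9.3 V, so I_R = 9.3/0.82 = 11.3 mA.
Check D₁: its anode-to-cathode voltage is 5.8 − 9.3 = -3.5 V < 0.7 V, so it is off. The assumption is consistent.

Only D₂ conducts; I_R ≈ 11 mA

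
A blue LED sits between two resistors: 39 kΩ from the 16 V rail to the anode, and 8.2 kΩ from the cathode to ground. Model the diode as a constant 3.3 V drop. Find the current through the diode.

I ≈ 0.27 mA

The two resistors are in series with the diode, so KVL gives 16 = I·39 + 3.3 + I·8.2.
I = (16 − 3.3) / (39 + 8.2) kΩ = 12.7 / 47.2 = 0.269 mA.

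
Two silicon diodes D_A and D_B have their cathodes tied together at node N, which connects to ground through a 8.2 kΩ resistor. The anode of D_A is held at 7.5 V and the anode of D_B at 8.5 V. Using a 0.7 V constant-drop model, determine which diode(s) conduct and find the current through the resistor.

Assume both conduct. Then node N would need to be at both 7.5−0.7 = 6.8 V and 8.5−0.7 = 7.8 V, which is impossible.
Assume only D_B conducts: V_N = 8.5 − 0.7 = 7.8 V, so I_R = 7.8/8.2 = 0.951 mA.
Check D_A: its anode-to-cathode voltage is 7.5 − 7.8 = -0.3 V < 0.7 V, so it is off. The assumption is consistent.

Only D_B conducts; I_R ≈ 0.95 mA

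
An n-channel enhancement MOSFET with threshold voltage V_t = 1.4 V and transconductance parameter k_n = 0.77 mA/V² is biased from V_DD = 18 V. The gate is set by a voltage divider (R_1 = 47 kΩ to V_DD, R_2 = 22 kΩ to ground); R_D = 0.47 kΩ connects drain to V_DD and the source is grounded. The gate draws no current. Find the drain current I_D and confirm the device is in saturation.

V_G = V_DD·R_2/(R_1+R_2) = 18×22/69 = 5.74 V. With the source grounded, V_GS = V_G = 5.74 V.
Assume saturation: I_D = (k_n/2)(V_GS − V_t)² = (0.77/2)×(5.74 − 1.4)² = 0.385×4.34² = 7.25 mA.
V_DS = V_DD − I_D·R_D = 18 − 7.25×0.47 = 14.6 V.
Saturation requires V_DS ≥ V_GS − V_t = 4.34 V; 14.6 ≥ 4.34 ✓.

I_D ≈ 7.2 mA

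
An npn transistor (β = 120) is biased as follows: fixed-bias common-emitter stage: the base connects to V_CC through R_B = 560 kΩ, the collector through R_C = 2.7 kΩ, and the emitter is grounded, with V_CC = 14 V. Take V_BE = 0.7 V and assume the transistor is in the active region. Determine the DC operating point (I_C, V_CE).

I_C ≈ 2.9 mA, V_CE ≈ 6.3 V

Base loop: V_CC = I_B·R_B + V_BE, so I_B = (14 − 0.7)/560 kΩ = 0.0238 mA.
In the active region I_C = β·I_B = 120 × 0.0238 = 2.85 mA.
Collector loop: V_CE = V_CC − I_C·R_C = 14 − 2.85×2.7 = 6.3 V.
Since V_CE = 6.3 V > V_CE(sat) ≈ 0.2 V, the transistor is in the active region as assumed.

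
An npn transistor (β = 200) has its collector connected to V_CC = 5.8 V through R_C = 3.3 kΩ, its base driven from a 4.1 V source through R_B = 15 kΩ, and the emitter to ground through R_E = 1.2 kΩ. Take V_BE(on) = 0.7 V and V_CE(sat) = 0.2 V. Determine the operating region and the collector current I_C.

Assume active: I_B = (4.1 − 0.7)/(15 + 201×1.2) = 0.0133 mA, I_C = β·I_B = 2.65 mA.
Then V_CE = 5.8 − 2.65×3.3 − 2.67×1.2 = -6.16 V < 0.2 V — the active assumption fails.
Re-solve with V_CE = 0.2 V. KCL at the emitter: V_E/R_E = (V_BB−0.7−V_E)/R_B + (V_CC−0.2−V_E)/R_C, giving V_E = 1.6 V.
I_C = (V_CC − 0.2 − V_E)/R_C = (5.6 − 1.6)/3.3 = 1.21 mA.
Check: I_B = (3.4 − 1.6)/15 = 0.12 mA, and β·I_B = 24 mA > I_C, confirming saturation.

saturation; I_C ≈ 1.2 mA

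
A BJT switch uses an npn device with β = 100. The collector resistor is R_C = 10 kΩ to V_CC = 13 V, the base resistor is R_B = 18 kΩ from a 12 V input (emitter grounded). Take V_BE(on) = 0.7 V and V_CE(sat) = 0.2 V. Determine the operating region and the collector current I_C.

Assume active: I_B = (12 − 0.7)/18 = 0.628 mA, giving I_C = β·I_B = 62.8 mA.
But then V_CE = 13 − 62.8×10 = -615 V < V_CE(sat) = 0.2 V — impossible in the active region.
So the transistor is saturated. With V_CE = 0.2 V, I_C = (V_CC − 0.2)/R_C = 12.8/10 = 1.28 mA.
Check: β·I_B = 62.8 mA > I_C = 1.28 mA, confirming saturation.

saturation; I_C ≈ 1.3 mA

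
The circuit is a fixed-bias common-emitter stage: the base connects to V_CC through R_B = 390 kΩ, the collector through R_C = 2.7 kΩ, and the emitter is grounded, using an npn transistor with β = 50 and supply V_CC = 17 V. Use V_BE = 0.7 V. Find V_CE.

V_CE ≈ 11 V

Base loop: V_CC = I_B·R_B + V_BE, so I_B = (17 − 0.7)/390 kΩ = 0.0418 mA.
In the active region I_C = β·I_B = 50 × 0.0418 = 2.09 mA.
Collector loop: V_CE = V_CC − I_C·R_C = 17 − 2.09×2.7 = 11.4 V.
Since V_CE = 11.4 V > V_CE(sat) ≈ 0.2 V, the transistor is in the active region as assumed.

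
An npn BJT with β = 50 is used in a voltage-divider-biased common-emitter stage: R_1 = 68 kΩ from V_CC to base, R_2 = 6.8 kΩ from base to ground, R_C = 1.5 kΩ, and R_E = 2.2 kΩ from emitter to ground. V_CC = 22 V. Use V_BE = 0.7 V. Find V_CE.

Thevenize the base divider: V_Th = V_CC·R_2/(R_1+R_2) = 22×6.8/74.8 = 2 V, R_Th = R_1‖R_2 = 6.18 kΩ.
Base-emitter loop: V_Th = I_B·R_Th + V_BE + (β+1)I_B·R_E, so I_B = (2 − 0.7) / (6.18 + 51×2.2) = 0.011 mA.
I_C = β·I_B = 50×0.011 = 0.549 mA, and I_E = (β+1)I_B = 0.56 mA.
V_CE = V_CC − I_C·R_C − I_E·R_E = 22 − 0.549×1.5 − 0.56×2.2 = 19.9 V.
V_CE = 19.9 V > 0.2 V confirms active-region operation.

V_CE ≈ 20 V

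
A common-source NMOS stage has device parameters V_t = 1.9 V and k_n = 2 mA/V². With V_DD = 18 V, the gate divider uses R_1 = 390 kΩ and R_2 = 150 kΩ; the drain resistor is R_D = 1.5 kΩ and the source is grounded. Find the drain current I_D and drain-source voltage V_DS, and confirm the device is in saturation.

V_G = V_DD·R_2/(R_1+R_2) = 18×150/540 = 5 V. With the source grounded, V_GS = V_G = 5 V.
Assume saturation: I_D = (k_n/2)(V_GS − V_t)² = (2/2)×(5 − 1.9)² = 1×3.1² = 9.61 mA.
V_DS = V_DD − I_D·R_D = 18 − 9.61×1.5 = 3.58 V.
Saturation requires V_DS ≥ V_GS − V_t = 3.1 V; 3.58 ≥ 3.1 ✓.

I_D ≈ 9.6 mA, V_DS ≈ 3.6 V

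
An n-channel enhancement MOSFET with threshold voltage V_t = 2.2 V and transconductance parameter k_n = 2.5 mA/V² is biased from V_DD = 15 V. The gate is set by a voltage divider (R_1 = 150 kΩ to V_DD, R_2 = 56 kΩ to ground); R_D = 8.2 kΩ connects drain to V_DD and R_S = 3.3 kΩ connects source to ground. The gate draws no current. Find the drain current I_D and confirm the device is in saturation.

I_D ≈ 0.4 mA

V_G = V_DD·R_2/(R_1+R_2) = 15×56/206 = 4.08 V.
Assume saturation: I_D = (k_n/2)(V_GS − V_t)² with V_GS = V_G − I_D·R_S = 4.08 − 3.3·I_D.
Substituting gives 13.6·I_D² − 16.5·I_D + 4.41 = 0, with roots I_D = 0.398 or 0.813 mA.
The root I_D = 0.813 mA gives V_GS = 1.39 V ≤ V_t, so take I_D = 0.398 mA.
Then V_GS = 2.76 V and V_DS = V_DD − I_D(R_D+R_S) = 15 − 0.398×11.5 = 10.4 V.
Saturation requires V_DS ≥ V_GS − V_t = 0.564 V; 10.4 ≥ 0.564 ✓.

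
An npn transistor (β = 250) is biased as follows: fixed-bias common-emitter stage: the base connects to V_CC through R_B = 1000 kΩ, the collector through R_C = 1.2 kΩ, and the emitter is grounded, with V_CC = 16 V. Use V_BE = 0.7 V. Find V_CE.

V_CE ≈ 11 V

Base loop: V_CC = I_B·R_B + V_BE, so I_B = (16 − 0.7)/1000 kΩ = 0.0153 mA.
In the active region I_C = β·I_B = 250 × 0.0153 = 3.83 mA.
Collector loop: V_CE = V_CC − I_C·R_C = 16 − 3.83×1.2 = 11.4 V.
Since V_CE = 11.4 V > V_CE(sat) ≈ 0.2 V, the transistor is in the active region as assumed.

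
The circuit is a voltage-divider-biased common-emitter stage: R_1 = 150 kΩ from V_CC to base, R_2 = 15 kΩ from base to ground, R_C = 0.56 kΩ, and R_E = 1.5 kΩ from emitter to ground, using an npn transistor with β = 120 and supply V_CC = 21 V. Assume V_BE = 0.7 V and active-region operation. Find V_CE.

V_CE ≈ 19 V

Thevenize the base divider: V_Th = V_CC·R_2/(R_1+R_2) = 21×15/165 = 1.91 V, R_Th = R_1‖R_2 = 13.6 kΩ.
Base-emitter loop: V_Th = I_B·R_Th + V_BE + (β+1)I_B·R_E, so I_B = (1.91 − 0.7) / (13.6 + 121×1.5) = 0.0062 mA.
I_C = β·I_B = 120×0.0062 = 0.744 mA, and I_E = (β+1)I_B = 0.75 mA.
V_CE = V_CC − I_C·R_C − I_E·R_E = 21 − 0.744×0.56 − 0.75×1.5 = 19.5 V.
V_CE = 19.5 V > 0.2 V confirms active-region operation.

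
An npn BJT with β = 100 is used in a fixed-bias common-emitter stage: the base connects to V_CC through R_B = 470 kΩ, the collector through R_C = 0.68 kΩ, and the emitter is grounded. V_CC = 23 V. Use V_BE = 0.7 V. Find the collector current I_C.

Base loop: V_CC = I_B·R_B + V_BE, so I_B = (23 − 0.7)/470 kΩ = 0.0474 mA.
In the active region I_C = β·I_B = 100 × 0.0474 = 4.74 mA.
Collector loop: V_CE = V_CC − I_C·R_C = 23 − 4.74×0.68 = 19.8 V.
Since V_CE = 19.8 V > V_CE(sat) ≈ 0.2 V, the transistor is in the active region as assumed.

I_C ≈ 4.7 mA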